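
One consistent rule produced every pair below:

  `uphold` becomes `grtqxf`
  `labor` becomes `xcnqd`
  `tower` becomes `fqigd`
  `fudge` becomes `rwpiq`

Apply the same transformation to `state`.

A repeating key of period 2 is used — shifts +12, +2 over and over.
For state: s+12=e, t+2=v, a+12=m, t+2=v, e+12=q.

evmvq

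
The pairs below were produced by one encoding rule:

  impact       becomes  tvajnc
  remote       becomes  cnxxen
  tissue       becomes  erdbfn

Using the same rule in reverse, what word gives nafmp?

Shifts by position in impact: pos 0: i→t (+11), pos 1: m→v (+9), pos 2: p→a (+11), pos 3: a→j (+9) — repeating every 2. A repeating key of period 2 is used — shifts +11, +9 over and over.
Undoing it on nafmp: n−11=c, a−9=r, f−11=u, m−9=d, p−11=e.

crude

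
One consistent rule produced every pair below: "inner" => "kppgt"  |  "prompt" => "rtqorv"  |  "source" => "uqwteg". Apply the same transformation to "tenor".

vgpqt

Compare letters: i→k is +2, n→p is +2, n→p is +2 — a constant shift. This is a Caesar cipher with shift 2.
On tenor: t+2=v, e+2=g, n+2=p, o+2=q, r+2=t.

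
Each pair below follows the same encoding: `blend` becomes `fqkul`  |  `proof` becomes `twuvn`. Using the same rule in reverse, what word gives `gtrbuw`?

Each letter shifts forward by (position + 4), i.e. 4, 5, 6, … — the shift grows by one for each successive letter.
Undoing it on gtrbuw: g−4=c, t−5=o, r−6=l, b−7=u, u−8=m, w−9=n.

column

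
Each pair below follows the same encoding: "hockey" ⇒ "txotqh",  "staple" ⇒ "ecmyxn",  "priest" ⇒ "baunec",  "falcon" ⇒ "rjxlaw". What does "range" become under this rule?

Shifts by position in hockey: pos 0: h→t (+12), pos 1: o→x (+9), pos 2: c→o (+12), pos 3: k→t (+9) — repeating every 2. A repeating key of period 2 is used — shifts +12, +9 over and over.
Applying it to range: r+12=d, a+9=j, n+12=z, g+9=p, e+12=q.

djzpq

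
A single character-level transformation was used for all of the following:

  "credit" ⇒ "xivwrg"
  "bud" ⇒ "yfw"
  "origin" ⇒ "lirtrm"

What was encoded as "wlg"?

Each pair mirrors across the alphabet (c↔x, r↔i, e↔v): positions sum to 25. Each letter is replaced by its mirror in the alphabet: a↔z, b↔y, c↔x, and so on (the Atbash cipher).
Decoding wlg: w↔d, l↔o, g↔t.

dot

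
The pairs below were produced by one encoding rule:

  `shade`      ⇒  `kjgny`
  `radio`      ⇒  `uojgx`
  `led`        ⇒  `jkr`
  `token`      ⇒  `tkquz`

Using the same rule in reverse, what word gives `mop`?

The word is reversed, then every letter is shifted forward by 6.
Reversing it on mop: shift back: m−6=g, o−6=i, p−6=j → gij; then reverse → jig.

jig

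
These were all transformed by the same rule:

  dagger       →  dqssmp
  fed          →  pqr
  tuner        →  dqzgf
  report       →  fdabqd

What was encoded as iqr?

The output letters match the input read backwards, each shifted +12: dagger reversed is reggad. Read the word backwards and shift each letter +12.
Reversing it on iqr: shift back: i−12=w, q−12=e, r−12=f → wef; then reverse → few.

few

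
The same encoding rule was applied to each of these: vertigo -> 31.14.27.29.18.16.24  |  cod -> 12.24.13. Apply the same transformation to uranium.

30.27.10.23.18.30.22

v is letter #22 and maps to 31: an offset of 9. Each letter is replaced by its alphabet position (a=1..z=26) + 9.
For uranium: u=21→30, r=18→27, a=1→10, n=14→23, i=9→18, u=21→30, m=13→22.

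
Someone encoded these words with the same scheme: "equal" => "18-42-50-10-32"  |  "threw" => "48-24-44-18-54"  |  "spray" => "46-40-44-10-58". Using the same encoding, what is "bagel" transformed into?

e(#5)→18 and q(#17)→42: differences scale by 2, so n = 2·pos + 8. With a=1..z=26, the number is 2·pos + 8.
For bagel: b=2→12, a=1→10, g=7→22, e=5→18, l=12→32.

12-10-22-18-32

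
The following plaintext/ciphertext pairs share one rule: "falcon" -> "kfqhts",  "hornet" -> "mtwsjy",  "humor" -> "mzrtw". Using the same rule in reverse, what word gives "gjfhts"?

Each letter is shifted forward by 5 in the alphabet (a Caesar shift of +5).
Decoding gjfhts: g−5=b, j−5=e, f−5=a, h−5=c, t−5=o, s−5=n.

beacon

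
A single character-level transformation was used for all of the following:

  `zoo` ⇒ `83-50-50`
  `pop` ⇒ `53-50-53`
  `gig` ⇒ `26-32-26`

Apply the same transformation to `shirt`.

62-29-32-59-65

The formula is n = 3×(alphabet index, a=1) + 5.
Applying it to shirt: s=19→62, h=8→29, i=9→32, r=18→59, t=20→65.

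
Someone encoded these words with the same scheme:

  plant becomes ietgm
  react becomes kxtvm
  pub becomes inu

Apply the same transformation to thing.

Compare letters: p→i is +19, l→e is +19, a→t is +19 — a constant shift. It's a constant shift of +19 (ROT19).
On thing: t+19=m, h+19=a, i+19=b, n+19=g, g+19=z.

mabgz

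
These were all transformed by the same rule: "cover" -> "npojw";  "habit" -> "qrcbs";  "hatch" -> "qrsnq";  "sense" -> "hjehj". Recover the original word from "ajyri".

c(2)→n(13) and o(14)→p(15) fit y≡11x+17 (mod 26); the inverse of 11 mod 26 is 19. This is an affine cipher: with a=0,…,z=25, each position x becomes (11x+17) mod 26.
Decoding ajyri: a(0)→19·(0−17)≡15=p; j(9)→19·(9−17)≡4=e; y(24)→19·(24−17)≡3=d; r(17)→19·(17−17)≡0=a; i(8)→19·(8−17)≡11=l (all mod 26).

pedal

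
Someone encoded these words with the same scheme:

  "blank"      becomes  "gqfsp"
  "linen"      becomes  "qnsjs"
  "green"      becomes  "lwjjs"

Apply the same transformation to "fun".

kzs

Each letter is shifted forward by 5 in the alphabet (a Caesar shift of +5).
Applying it to fun: f+5=k, u+5=z, n+5=s.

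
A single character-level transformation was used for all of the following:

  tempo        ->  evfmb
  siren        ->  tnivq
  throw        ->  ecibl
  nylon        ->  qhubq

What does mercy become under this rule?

fvizh

Treating letters as 0–25, the rule is x ↦ 11x + 3 (mod 26).
On mercy: m(12)→11·12+3≡5=f; e(4)→11·4+3≡21=v; r(17)→11·17+3≡8=i; c(2)→11·2+3≡25=z; y(24)→11·24+3≡7=h (all mod 26).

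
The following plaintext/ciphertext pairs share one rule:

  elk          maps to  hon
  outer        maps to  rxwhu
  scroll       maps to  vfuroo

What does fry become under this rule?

Every letter moves 3 places later in the alphabet, wrapping around z→a.
For fry: f+3=i, r+3=u, y+3=b.

iub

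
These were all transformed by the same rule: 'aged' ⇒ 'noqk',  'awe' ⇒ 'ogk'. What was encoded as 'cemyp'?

focus

The output letters match the input read backwards, each shifted +10: aged reversed is dega. Read the word backwards and shift each letter +10.
Reversing it on cemyp: shift back: c−10=s, e−10=u, m−10=c, y−10=o, p−10=f → sucof; then reverse → focus.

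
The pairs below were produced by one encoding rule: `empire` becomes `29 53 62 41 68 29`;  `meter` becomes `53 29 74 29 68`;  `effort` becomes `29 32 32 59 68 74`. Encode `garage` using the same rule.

e(#5)→29 and m(#13)→53: differences scale by 3, so n = 3·pos + 14. The formula is n = 3×(alphabet index, a=1) + 14.
Applying it to garage: g=7→35, a=1→17, r=18→68, a=1→17, g=7→35, e=5→29.

35 17 68 17 35 29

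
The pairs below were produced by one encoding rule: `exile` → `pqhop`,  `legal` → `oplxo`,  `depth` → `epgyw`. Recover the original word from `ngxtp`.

space

Each letter's alphabet position (a=0..z=25) is mapped through 11·x+23 mod 26 — an affine cipher.
Reversing it on ngxtp: n(13)→19·(13−23)≡18=s; g(6)→19·(6−23)≡15=p; x(23)→19·(23−23)≡0=a; t(19)→19·(19−23)≡2=c; p(15)→19·(15−23)≡4=e (all mod 26).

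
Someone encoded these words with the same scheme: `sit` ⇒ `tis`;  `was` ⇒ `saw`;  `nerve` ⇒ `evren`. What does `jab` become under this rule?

baj

It's just the letters in reverse order.
For jab: reverse → baj.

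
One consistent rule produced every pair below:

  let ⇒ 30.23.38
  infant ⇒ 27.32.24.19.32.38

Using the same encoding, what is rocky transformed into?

36.33.21.29.43

l is letter #12 and maps to 30: an offset of 18. Each letter is replaced by its alphabet position (a=1..z=26) + 18.
For rocky: r=18→36, o=15→33, c=3→21, k=11→29, y=25→43.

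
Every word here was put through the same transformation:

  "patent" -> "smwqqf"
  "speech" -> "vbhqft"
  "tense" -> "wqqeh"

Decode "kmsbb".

It's a Vigenère-style cipher with numeric key [3,12]: position i shifts by key[i mod 2].
Reversing it on kmsbb: k−3=h, m−12=a, s−3=p, b−12=p, b−3=y.

happy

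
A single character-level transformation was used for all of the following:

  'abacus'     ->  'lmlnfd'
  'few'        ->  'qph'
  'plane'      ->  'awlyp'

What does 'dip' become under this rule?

Compare letters: a→l is +11, b→m is +11, a→l is +11 — a constant shift. It's a constant shift of +11 (ROT11).
On dip: d+11=o, i+11=t, p+11=a.

ota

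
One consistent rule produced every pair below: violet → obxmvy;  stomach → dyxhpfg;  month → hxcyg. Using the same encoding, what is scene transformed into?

This is an affine cipher: with a=0,…,z=25, each position x becomes (21x+15) mod 26.
On scene: s(18)→21·18+15≡3=d; c(2)→21·2+15≡5=f; e(4)→21·4+15≡21=v; n(13)→21·13+15≡2=c; e(4)→21·4+15≡21=v (all mod 26).

dfvcv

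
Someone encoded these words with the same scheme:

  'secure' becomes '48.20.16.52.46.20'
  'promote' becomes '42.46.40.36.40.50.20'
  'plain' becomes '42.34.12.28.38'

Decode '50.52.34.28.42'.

tulip

With a=1..z=26, the number is 2·pos + 10.
Reversing it on 50.52.34.28.42: 50→(50−10)÷2=20=t, 52→(52−10)÷2=21=u, 34→(34−10)÷2=12=l, 28→(28−10)÷2=9=i, 42→(42−10)÷2=16=p.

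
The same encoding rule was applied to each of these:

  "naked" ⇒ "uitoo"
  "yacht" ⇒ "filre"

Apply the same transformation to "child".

In naked: n→u is +7, a→i is +8, k→t is +9, e→o is +10 — the shift increases by 1 each position. Letter i (0-indexed) is shifted by i+7, so successive shifts are 7, 8, 9, ….
Applying it to child: c+7=j, h+8=p, i+9=r, l+10=v, d+11=o.

jprvo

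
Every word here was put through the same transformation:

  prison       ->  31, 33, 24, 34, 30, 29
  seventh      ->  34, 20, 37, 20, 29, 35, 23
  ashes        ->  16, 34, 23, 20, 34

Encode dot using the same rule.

The number is (letter's place in the alphabet, a=1) + 15.
Applying it to dot: d=4→19, o=15→30, t=20→35.

19, 30, 35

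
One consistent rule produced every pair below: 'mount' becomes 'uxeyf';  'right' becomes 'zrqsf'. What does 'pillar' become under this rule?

xrvwme

In mount: m→u is +8, o→x is +9, u→e is +10, n→y is +11 — the shift increases by 1 each position. The shift increases by 1 at each position, starting from +8: 8, 9, 10, ….
Applying it to pillar: p+8=x, i+9=r, l+10=v, l+11=w, a+12=m, r+13=e.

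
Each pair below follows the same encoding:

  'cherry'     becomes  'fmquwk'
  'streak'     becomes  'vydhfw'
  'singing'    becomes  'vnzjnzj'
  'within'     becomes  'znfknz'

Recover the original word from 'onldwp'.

Shifts by position in cherry: pos 0: c→f (+3), pos 1: h→m (+5), pos 2: e→q (+12), pos 3: r→u (+3), pos 4: r→w (+5), pos 5: y→k (+12) — repeating every 3. A repeating key of period 3 is used — shifts +3, +5, +12 over and over.
Decoding onldwp: o−3=l, n−5=i, l−12=z, d−3=a, w−5=r, p−12=d.

lizard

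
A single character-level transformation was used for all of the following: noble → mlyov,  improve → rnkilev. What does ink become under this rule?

Letters are reflected about the middle of the alphabet (position → 25−position): Atbash.
For ink: i↔r, n↔m, k↔p.

rmp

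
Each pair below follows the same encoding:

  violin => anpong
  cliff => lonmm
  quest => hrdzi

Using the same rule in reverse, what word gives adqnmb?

v(21)→a(0) and i(8)→n(13) fit y≡9x+19 (mod 26); the inverse of 9 mod 26 is 3. Each letter's alphabet position (a=0..z=25) is mapped through 9·x+19 mod 26 — an affine cipher.
Reversing it on adqnmb: a(0)→3·(0−19)≡21=v; d(3)→3·(3−19)≡4=e; q(16)→3·(16−19)≡17=r; n(13)→3·(13−19)≡8=i; m(12)→3·(12−19)≡5=f; b(1)→3·(1−19)≡24=y (all mod 26).

verify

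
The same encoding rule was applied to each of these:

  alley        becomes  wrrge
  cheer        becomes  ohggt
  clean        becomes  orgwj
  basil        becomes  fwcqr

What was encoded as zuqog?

a(0)→w(22) and l(11)→r(17) fit y≡9x+22 (mod 26); the inverse of 9 mod 26 is 3. Treating letters as 0–25, the rule is x ↦ 9x + 22 (mod 26).
Undoing it on zuqog: z(25)→3·(25−22)≡9=j; u(20)→3·(20−22)≡20=u; q(16)→3·(16−22)≡8=i; o(14)→3·(14−22)≡2=c; g(6)→3·(6−22)≡4=e (all mod 26).

juice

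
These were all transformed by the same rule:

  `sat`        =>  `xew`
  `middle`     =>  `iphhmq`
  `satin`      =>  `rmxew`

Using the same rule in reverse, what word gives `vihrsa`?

wonder

The output letters match the input read backwards, each shifted +4: sat reversed is tas. Read the word backwards and shift each letter +4.
Undoing it on vihrsa: shift back: v−4=r, i−4=e, h−4=d, r−4=n, s−4=o, a−4=w → rednow; then reverse → wonder.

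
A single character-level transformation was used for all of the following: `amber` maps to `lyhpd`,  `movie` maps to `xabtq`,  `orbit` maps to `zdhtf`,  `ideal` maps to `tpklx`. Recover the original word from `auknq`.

piece

The shifts repeat in a cycle of length 3: positions 0,1,… shift by +11, +12, +6, then the pattern repeats.
Decoding auknq: a−11=p, u−12=i, k−6=e, n−11=c, q−12=e.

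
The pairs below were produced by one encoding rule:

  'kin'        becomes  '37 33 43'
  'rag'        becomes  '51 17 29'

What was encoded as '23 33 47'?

k(#11)→37 and i(#9)→33: differences scale by 2, so n = 2·pos + 15. Each letter becomes 2×(its alphabet position, a=1..z=26) + 15.
Decoding 23 33 47: 23→(23−15)÷2=4=d, 33→(33−15)÷2=9=i, 47→(47−15)÷2=16=p.

dip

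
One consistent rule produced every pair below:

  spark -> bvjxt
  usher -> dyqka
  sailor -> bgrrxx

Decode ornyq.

Shifts by position in spark: pos 0: s→b (+9), pos 1: p→v (+6), pos 2: a→j (+9), pos 3: r→x (+6) — repeating every 2. A repeating key of period 2 is used — shifts +9, +6 over and over.
Undoing it on ornyq: o−9=f, r−6=l, n−9=e, y−6=s, q−9=h.

flesh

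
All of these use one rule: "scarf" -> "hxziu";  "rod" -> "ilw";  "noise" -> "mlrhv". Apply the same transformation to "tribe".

Each pair mirrors across the alphabet (s↔h, c↔x, a↔z): positions sum to 25. This is the alphabet-reversal cipher (Atbash): a becomes z, b becomes y, etc.
For tribe: t↔g, r↔i, i↔r, b↔y, e↔v.

giryv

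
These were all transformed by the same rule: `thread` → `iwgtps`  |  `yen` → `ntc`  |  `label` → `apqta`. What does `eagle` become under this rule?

tpvat

Compare letters: t→i is +15, h→w is +15, r→g is +15 — a constant shift. Every letter moves 15 places later in the alphabet, wrapping around z→a.
Applying it to eagle: e+15=t, a+15=p, g+15=v, l+15=a, e+15=t.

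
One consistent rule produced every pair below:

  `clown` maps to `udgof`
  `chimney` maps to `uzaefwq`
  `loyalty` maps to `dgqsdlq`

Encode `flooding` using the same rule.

Compare letters: c→u is +18, l→d is +18, o→g is +18 — a constant shift. This is a Caesar cipher with shift 18.
On flooding: f+18=x, l+18=d, o+18=g, o+18=g, d+18=v, i+18=a, n+18=f, g+18=y.

xdggvafy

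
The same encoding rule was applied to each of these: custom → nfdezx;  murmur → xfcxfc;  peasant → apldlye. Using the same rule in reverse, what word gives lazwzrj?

apology

Compare letters: c→n is +11, u→f is +11, s→d is +11 — a constant shift. It's a constant shift of +11 (ROT11).
Reversing it on lazwzrj: l−11=a, a−11=p, z−11=o, w−11=l, z−11=o, r−11=g, j−11=y.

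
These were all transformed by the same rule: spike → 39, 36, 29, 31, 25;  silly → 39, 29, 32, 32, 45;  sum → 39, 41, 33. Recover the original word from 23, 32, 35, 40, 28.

s is letter #19 and maps to 39: an offset of 20. The number is (letter's place in the alphabet, a=1) + 20.
Reversing it on 23, 32, 35, 40, 28: 23→(23−20)÷1=3=c, 32→(32−20)÷1=12=l, 35→(35−20)÷1=15=o, 40→(40−20)÷1=20=t, 28→(28−20)÷1=8=h.

cloth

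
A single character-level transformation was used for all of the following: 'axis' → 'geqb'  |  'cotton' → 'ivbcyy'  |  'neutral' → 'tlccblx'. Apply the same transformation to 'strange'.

yazjxrq

In axis: a→g is +6, x→e is +7, i→q is +8, s→b is +9 — the shift increases by 1 each position. Letter i (0-indexed) is shifted by i+6, so successive shifts are 6, 7, 8, ….
For strange: s+6=y, t+7=a, r+8=z, a+9=j, n+10=x, g+11=r, e+12=q.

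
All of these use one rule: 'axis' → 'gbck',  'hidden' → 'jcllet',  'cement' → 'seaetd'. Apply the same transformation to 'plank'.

fhgto

Treating letters as 0–25, the rule is x ↦ 19x + 6 (mod 26).
Applying it to plank: p(15)→19·15+6≡5=f; l(11)→19·11+6≡7=h; a(0)→19·0+6≡6=g; n(13)→19·13+6≡19=t; k(10)→19·10+6≡14=o (all mod 26).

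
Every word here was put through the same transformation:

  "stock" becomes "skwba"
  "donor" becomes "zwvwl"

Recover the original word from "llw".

odd

The output letters match the input read backwards, each shifted +8: stock reversed is kcots. Read the word backwards and shift each letter +8.
Undoing it on llw: shift back: l−8=d, l−8=d, w−8=o → ddo; then reverse → odd.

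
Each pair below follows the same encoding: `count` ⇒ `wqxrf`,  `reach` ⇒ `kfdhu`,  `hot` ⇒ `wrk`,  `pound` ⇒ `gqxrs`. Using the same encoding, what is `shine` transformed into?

The output letters match the input read backwards, each shifted +3: count reversed is tnuoc. The word is reversed, then every letter is shifted forward by 3.
For shine: reverse → enihs; then shift: e+3=h, n+3=q, i+3=l, h+3=k, s+3=v.

hqlkv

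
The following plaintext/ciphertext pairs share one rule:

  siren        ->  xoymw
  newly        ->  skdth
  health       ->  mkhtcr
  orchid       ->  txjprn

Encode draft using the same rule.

ixhnc

Letter i (0-indexed) is shifted by i+5, so successive shifts are 5, 6, 7, ….
Applying it to draft: d+5=i, r+6=x, a+7=h, f+8=n, t+9=c.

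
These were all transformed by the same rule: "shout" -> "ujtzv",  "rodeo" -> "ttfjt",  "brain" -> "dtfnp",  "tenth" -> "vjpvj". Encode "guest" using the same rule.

Vowels shift forward by 5 and consonants shift forward by 2.
On guest: g(cons)+2=i, u(vowel)+5=z, e(vowel)+5=j, s(cons)+2=u, t(cons)+2=v.

izjuv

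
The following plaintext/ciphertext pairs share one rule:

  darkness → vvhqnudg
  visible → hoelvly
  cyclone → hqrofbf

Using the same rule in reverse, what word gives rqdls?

piano

The output letters match the input read backwards, each shifted +3: darkness reversed is ssenkrad. Read the word backwards and shift each letter +3.
Decoding rqdls: shift back: r−3=o, q−3=n, d−3=a, l−3=i, s−3=p → onaip; then reverse → piano.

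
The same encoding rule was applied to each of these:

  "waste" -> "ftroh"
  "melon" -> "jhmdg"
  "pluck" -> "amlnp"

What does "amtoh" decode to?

This is an affine cipher: with a=0,…,z=25, each position x becomes (23x+19) mod 26.
Decoding amtoh: a(0)→17·(0−19)≡15=p; m(12)→17·(12−19)≡11=l; t(19)→17·(19−19)≡0=a; o(14)→17·(14−19)≡19=t; h(7)→17·(7−19)≡4=e (all mod 26).

plate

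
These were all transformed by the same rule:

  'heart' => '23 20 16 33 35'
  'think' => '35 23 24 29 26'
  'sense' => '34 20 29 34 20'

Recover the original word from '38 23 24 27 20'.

while

h is letter #8 and maps to 23: an offset of 15. Each letter is replaced by its alphabet position (a=1..z=26) + 15.
Reversing it on 38 23 24 27 20: 38→(38−15)÷1=23=w, 23→(23−15)÷1=8=h, 24→(24−15)÷1=9=i, 27→(27−15)÷1=12=l, 20→(20−15)÷1=5=e.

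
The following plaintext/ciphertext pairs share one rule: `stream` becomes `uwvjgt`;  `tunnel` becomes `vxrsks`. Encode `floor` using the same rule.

In stream: s→u is +2, t→w is +3, r→v is +4, e→j is +5 — the shift increases by 1 each position. Each letter shifts forward by (position + 2), i.e. 2, 3, 4, … — the shift grows by one for each successive letter.
On floor: f+2=h, l+3=o, o+4=s, o+5=t, r+6=x.

hostx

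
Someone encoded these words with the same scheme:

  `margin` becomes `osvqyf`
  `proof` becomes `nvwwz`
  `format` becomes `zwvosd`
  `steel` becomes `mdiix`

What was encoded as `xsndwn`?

laptop

m(12)→o(14) and a(0)→s(18) fit y≡17x+18 (mod 26); the inverse of 17 mod 26 is 23. Treating letters as 0–25, the rule is x ↦ 17x + 18 (mod 26).
Decoding xsndwn: x(23)→23·(23−18)≡11=l; s(18)→23·(18−18)≡0=a; n(13)→23·(13−18)≡15=p; d(3)→23·(3−18)≡19=t; w(22)→23·(22−18)≡14=o; n(13)→23·(13−18)≡15=p (all mod 26).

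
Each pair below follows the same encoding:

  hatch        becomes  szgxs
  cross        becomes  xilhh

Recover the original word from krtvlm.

pigeon

Each pair mirrors across the alphabet (h↔s, a↔z, t↔g): positions sum to 25. Each letter is replaced by its mirror in the alphabet: a↔z, b↔y, c↔x, and so on (the Atbash cipher).
Undoing it on krtvlm: k↔p, r↔i, t↔g, v↔e, l↔o, m↔n.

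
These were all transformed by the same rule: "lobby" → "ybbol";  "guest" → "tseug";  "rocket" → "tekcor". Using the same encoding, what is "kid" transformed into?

dik

The output letters match the input read backwards: lobby reversed is ybbol. The word is simply reversed.
For kid: reverse → dik.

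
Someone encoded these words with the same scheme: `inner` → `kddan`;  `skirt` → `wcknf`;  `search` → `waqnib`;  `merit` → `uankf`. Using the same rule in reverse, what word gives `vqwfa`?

Treating letters as 0–25, the rule is x ↦ 9x + 16 (mod 26).
Reversing it on vqwfa: v(21)→3·(21−16)≡15=p; q(16)→3·(16−16)≡0=a; w(22)→3·(22−16)≡18=s; f(5)→3·(5−16)≡19=t; a(0)→3·(0−16)≡4=e (all mod 26).

paste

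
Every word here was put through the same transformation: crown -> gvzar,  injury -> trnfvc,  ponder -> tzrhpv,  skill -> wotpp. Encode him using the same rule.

ltq

The shift depends on letter class: consonant c→g is +4, but vowel o→z is +11. The rule splits by letter class: vowels +11, consonants +4.
For him: h(cons)+4=l, i(vowel)+11=t, m(cons)+4=q.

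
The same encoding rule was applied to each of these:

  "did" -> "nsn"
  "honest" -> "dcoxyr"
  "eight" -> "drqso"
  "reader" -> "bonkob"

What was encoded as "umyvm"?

clock

The output letters match the input read backwards, each shifted +10: did reversed is did. The word is reversed, then every letter is shifted forward by 10.
Reversing it on umyvm: shift back: u−10=k, m−10=c, y−10=o, v−10=l, m−10=c → kcolc; then reverse → clock.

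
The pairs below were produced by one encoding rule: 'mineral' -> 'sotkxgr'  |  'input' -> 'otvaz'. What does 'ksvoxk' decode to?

empire

Compare letters: m→s is +6, i→o is +6, n→t is +6 — a constant shift. Each letter is shifted forward by 6 in the alphabet (a Caesar shift of +6).
Reversing it on ksvoxk: k−6=e, s−6=m, v−6=p, o−6=i, x−6=r, k−6=e.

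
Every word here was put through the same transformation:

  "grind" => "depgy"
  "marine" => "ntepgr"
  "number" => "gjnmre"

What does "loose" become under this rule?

Treating letters as 0–25, the rule is x ↦ 19x + 19 (mod 26).
For loose: l(11)→19·11+19≡20=u; o(14)→19·14+19≡25=z; o(14)→19·14+19≡25=z; s(18)→19·18+19≡23=x; e(4)→19·4+19≡17=r (all mod 26).

uzzxr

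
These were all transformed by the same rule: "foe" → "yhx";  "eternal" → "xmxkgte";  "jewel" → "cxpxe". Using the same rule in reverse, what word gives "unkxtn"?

bureau

Compare letters: f→y is +19, o→h is +19, e→x is +19 — a constant shift. It's a constant shift of +19 (ROT19).
Decoding unkxtn: u−19=b, n−19=u, k−19=r, x−19=e, t−19=a, n−19=u.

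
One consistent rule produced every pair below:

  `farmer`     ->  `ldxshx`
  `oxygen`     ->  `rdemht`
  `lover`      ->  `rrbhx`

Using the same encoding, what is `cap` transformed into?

idv

The rule splits by letter class: vowels +3, consonants +6.
Applying it to cap: c(cons)+6=i, a(vowel)+3=d, p(cons)+6=v.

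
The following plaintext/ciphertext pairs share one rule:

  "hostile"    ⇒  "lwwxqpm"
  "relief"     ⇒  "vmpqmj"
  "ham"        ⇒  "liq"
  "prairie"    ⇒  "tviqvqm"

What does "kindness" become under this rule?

oqrhrmww

The shift depends on letter class: consonant h→l is +4, but vowel o→w is +8. Vowels shift forward by 8 and consonants shift forward by 4.
On kindness: k(cons)+4=o, i(vowel)+8=q, n(cons)+4=r, d(cons)+4=h, n(cons)+4=r, e(vowel)+8=m, s(cons)+4=w, s(cons)+4=w.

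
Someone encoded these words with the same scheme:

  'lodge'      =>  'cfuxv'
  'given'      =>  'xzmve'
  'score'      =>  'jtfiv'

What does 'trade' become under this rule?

kiruv

Compare letters: l→c is +17, o→f is +17, d→u is +17 — a constant shift. Every letter moves 17 places later in the alphabet, wrapping around z→a.
Applying it to trade: t+17=k, r+17=i, a+17=r, d+17=u, e+17=v.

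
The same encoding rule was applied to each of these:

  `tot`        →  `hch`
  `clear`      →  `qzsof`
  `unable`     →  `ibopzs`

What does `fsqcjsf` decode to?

Every letter moves 14 places later in the alphabet, wrapping around z→a.
Reversing it on fsqcjsf: f−14=r, s−14=e, q−14=c, c−14=o, j−14=v, s−14=e, f−14=r.

recover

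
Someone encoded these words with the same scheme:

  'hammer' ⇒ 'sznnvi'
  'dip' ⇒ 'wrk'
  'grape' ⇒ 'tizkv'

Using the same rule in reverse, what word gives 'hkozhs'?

splash

Each pair mirrors across the alphabet (h↔s, a↔z, m↔n): positions sum to 25. This is the alphabet-reversal cipher (Atbash): a becomes z, b becomes y, etc.
Reversing it on hkozhs: h↔s, k↔p, o↔l, z↔a, h↔s, s↔h.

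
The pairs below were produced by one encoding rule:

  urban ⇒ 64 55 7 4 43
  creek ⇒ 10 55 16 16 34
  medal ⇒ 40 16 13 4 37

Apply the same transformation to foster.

19 46 58 61 16 55

u(#21)→64 and r(#18)→55: differences scale by 3, so n = 3·pos + 1. The formula is n = 3×(alphabet index, a=1) + 1.
Applying it to foster: f=6→19, o=15→46, s=19→58, t=20→61, e=5→16, r=18→55.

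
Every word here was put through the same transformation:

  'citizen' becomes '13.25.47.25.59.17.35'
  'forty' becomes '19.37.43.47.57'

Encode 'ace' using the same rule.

9.13.17

c(#3)→13 and i(#9)→25: differences scale by 2, so n = 2·pos + 7. Each letter becomes 2×(its alphabet position, a=1..z=26) + 7.
For ace: a=1→9, c=3→13, e=5→17.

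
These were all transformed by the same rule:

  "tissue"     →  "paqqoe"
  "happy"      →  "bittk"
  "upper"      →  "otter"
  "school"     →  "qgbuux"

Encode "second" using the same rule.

t(19)→p(15) and i(8)→a(0) fit y≡25x+8 (mod 26); the inverse of 25 mod 26 is 25. Treating letters as 0–25, the rule is x ↦ 25x + 8 (mod 26).
For second: s(18)→25·18+8≡16=q; e(4)→25·4+8≡4=e; c(2)→25·2+8≡6=g; o(14)→25·14+8≡20=u; n(13)→25·13+8≡21=v; d(3)→25·3+8≡5=f (all mod 26).

qeguvf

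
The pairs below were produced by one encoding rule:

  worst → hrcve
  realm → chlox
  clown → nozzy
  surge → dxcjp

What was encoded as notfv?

click

Shifts by position in worst: pos 0: w→h (+11), pos 1: o→r (+3), pos 2: r→c (+11), pos 3: s→v (+3) — repeating every 2. A repeating key of period 2 is used — shifts +11, +3 over and over.
Reversing it on notfv: n−11=c, o−3=l, t−11=i, f−3=c, v−11=k.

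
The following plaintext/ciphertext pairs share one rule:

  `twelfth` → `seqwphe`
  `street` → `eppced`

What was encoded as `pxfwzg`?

volume

The word is reversed, then every letter is shifted forward by 11.
Reversing it on pxfwzg: shift back: p−11=e, x−11=m, f−11=u, w−11=l, z−11=o, g−11=v → emulov; then reverse → volume.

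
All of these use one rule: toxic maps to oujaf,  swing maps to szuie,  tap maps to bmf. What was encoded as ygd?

The output letters match the input read backwards, each shifted +12: toxic reversed is cixot. Read the word backwards and shift each letter +12.
Undoing it on ygd: shift back: y−12=m, g−12=u, d−12=r → mur; then reverse → rum.

rum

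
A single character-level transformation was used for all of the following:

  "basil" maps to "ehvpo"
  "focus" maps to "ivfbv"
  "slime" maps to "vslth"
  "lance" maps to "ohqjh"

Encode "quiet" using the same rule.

Shifts by position in basil: pos 0: b→e (+3), pos 1: a→h (+7), pos 2: s→v (+3), pos 3: i→p (+7) — repeating every 2. A repeating key of period 2 is used — shifts +3, +7 over and over.
On quiet: q+3=t, u+7=b, i+3=l, e+7=l, t+3=w.

tbllw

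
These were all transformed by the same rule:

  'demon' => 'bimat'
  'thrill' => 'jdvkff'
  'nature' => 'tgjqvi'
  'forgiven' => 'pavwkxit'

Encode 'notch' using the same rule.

d(3)→b(1) and e(4)→i(8) fit y≡7x+6 (mod 26); the inverse of 7 mod 26 is 15. Each letter's alphabet position (a=0..z=25) is mapped through 7·x+6 mod 26 — an affine cipher.
For notch: n(13)→7·13+6≡19=t; o(14)→7·14+6≡0=a; t(19)→7·19+6≡9=j; c(2)→7·2+6≡20=u; h(7)→7·7+6≡3=d (all mod 26).

tajud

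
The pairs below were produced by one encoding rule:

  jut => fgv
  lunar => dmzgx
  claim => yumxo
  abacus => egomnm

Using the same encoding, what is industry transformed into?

The output letters match the input read backwards, each shifted +12: jut reversed is tuj. The word is reversed, then every letter is shifted forward by 12.
Applying it to industry: reverse → yrtsudni; then shift: y+12=k, r+12=d, t+12=f, s+12=e, u+12=g, d+12=p, n+12=z, i+12=u.

kdfegpzu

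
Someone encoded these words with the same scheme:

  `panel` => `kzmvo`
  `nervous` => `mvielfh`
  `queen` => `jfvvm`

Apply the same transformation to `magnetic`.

nztmvgrx

Letters are reflected about the middle of the alphabet (position → 25−position): Atbash.
On magnetic: m↔n, a↔z, g↔t, n↔m, e↔v, t↔g, i↔r, c↔x.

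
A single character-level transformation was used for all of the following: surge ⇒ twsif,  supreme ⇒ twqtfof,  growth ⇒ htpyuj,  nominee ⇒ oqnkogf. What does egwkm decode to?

devil

Shifts by position in surge: pos 0: s→t (+1), pos 1: u→w (+2), pos 2: r→s (+1), pos 3: g→i (+2) — repeating every 2. A repeating key of period 2 is used — shifts +1, +2 over and over.
Decoding egwkm: e−1=d, g−2=e, w−1=v, k−2=i, m−1=l.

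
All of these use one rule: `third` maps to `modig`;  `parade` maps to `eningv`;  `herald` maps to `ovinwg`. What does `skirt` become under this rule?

t(19)→m(12) and h(7)→o(14) fit y≡15x+13 (mod 26); the inverse of 15 mod 26 is 7. Each letter's alphabet position (a=0..z=25) is mapped through 15·x+13 mod 26 — an affine cipher.
On skirt: s(18)→15·18+13≡23=x; k(10)→15·10+13≡7=h; i(8)→15·8+13≡3=d; r(17)→15·17+13≡8=i; t(19)→15·19+13≡12=m (all mod 26).

xhdim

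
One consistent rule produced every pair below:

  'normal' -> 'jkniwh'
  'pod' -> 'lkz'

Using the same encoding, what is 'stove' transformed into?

Compare letters: n→j is +22, o→k is +22, r→n is +22 — a constant shift. It's a constant shift of +22 (ROT22).
On stove: s+22=o, t+22=p, o+22=k, v+22=r, e+22=a.

opkra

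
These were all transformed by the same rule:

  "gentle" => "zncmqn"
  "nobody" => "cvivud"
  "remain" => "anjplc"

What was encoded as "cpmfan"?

This is an affine cipher: with a=0,…,z=25, each position x becomes (19x+15) mod 26.
Reversing it on cpmfan: c(2)→11·(2−15)≡13=n; p(15)→11·(15−15)≡0=a; m(12)→11·(12−15)≡19=t; f(5)→11·(5−15)≡20=u; a(0)→11·(0−15)≡17=r; n(13)→11·(13−15)≡4=e (all mod 26).

nature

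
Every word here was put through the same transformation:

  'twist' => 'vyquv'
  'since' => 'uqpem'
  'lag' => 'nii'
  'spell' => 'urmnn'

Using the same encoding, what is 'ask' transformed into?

The rule splits by letter class: vowels +8, consonants +2.
On ask: a(vowel)+8=i, s(cons)+2=u, k(cons)+2=m.

ium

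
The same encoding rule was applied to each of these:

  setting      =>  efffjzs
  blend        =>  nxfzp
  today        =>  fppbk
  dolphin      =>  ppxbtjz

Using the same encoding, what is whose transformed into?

itpef

The shift depends on letter class: consonant s→e is +12, but vowel e→f is +1. Two shifts are in play — +1 for a/e/i/o/u, +12 for every other letter.
Applying it to whose: w(cons)+12=i, h(cons)+12=t, o(vowel)+1=p, s(cons)+12=e, e(vowel)+1=f.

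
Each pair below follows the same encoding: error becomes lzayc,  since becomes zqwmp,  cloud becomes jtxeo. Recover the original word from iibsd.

Each letter shifts forward by (position + 7), i.e. 7, 8, 9, … — the shift grows by one for each successive letter.
Undoing it on iibsd: i−7=b, i−8=a, b−9=s, s−10=i, d−11=s.

basis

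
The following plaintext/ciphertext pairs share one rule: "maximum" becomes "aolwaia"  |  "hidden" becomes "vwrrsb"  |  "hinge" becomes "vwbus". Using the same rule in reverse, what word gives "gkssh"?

Compare letters: m→a is +14, a→o is +14, x→l is +14 — a constant shift. Each letter is shifted forward by 14 in the alphabet (a Caesar shift of +14).
Reversing it on gkssh: g−14=s, k−14=w, s−14=e, s−14=e, h−14=t.

sweet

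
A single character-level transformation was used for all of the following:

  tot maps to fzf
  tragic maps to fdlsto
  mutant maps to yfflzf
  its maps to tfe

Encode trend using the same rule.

fdpzp

The shift depends on letter class: consonant t→f is +12, but vowel o→z is +11. Vowels shift forward by 11 and consonants shift forward by 12.
Applying it to trend: t(cons)+12=f, r(cons)+12=d, e(vowel)+11=p, n(cons)+12=z, d(cons)+12=p.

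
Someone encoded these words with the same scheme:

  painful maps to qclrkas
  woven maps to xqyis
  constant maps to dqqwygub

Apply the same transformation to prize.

Each letter shifts forward by (position + 1), i.e. 1, 2, 3, … — the shift grows by one for each successive letter.
Applying it to prize: p+1=q, r+2=t, i+3=l, z+4=d, e+5=j.

qtldj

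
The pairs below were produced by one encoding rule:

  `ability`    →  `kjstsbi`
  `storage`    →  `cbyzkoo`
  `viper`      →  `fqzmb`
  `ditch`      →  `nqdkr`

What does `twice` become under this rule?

desko

Shifts by position in ability: pos 0: a→k (+10), pos 1: b→j (+8), pos 2: i→s (+10), pos 3: l→t (+8) — repeating every 2. The shifts repeat in a cycle of length 2: positions 0,1,… shift by +10, +8, then the pattern repeats.
On twice: t+10=d, w+8=e, i+10=s, c+8=k, e+10=o.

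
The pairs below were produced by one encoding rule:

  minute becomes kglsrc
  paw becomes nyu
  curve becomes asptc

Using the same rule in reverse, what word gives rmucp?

tower

Every letter moves 24 places later in the alphabet, wrapping around z→a.
Reversing it on rmucp: r−24=t, m−24=o, u−24=w, c−24=e, p−24=r.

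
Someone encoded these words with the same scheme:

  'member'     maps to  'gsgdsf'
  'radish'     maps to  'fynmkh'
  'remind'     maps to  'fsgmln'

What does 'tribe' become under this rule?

Treating letters as 0–25, the rule is x ↦ 5x + 24 (mod 26).
For tribe: t(19)→5·19+24≡15=p; r(17)→5·17+24≡5=f; i(8)→5·8+24≡12=m; b(1)→5·1+24≡3=d; e(4)→5·4+24≡18=s (all mod 26).

pfmds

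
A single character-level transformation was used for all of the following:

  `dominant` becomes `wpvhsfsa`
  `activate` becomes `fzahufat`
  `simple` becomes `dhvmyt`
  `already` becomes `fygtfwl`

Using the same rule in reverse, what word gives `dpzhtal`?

Each letter's alphabet position (a=0..z=25) is mapped through 23·x+5 mod 26 — an affine cipher.
Decoding dpzhtal: d(3)→17·(3−5)≡18=s; p(15)→17·(15−5)≡14=o; z(25)→17·(25−5)≡2=c; h(7)→17·(7−5)≡8=i; t(19)→17·(19−5)≡4=e; a(0)→17·(0−5)≡19=t; l(11)→17·(11−5)≡24=y (all mod 26).

society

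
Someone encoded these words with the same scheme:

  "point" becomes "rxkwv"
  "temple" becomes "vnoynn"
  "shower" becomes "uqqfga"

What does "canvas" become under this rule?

ejpecb

It's a Vigenère-style cipher with numeric key [2,9]: position i shifts by key[i mod 2].
On canvas: c+2=e, a+9=j, n+2=p, v+9=e, a+2=c, s+9=b.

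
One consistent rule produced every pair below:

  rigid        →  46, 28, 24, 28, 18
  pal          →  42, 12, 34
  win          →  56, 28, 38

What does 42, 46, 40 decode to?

pro

r(#18)→46 and i(#9)→28: differences scale by 2, so n = 2·pos + 10. Each letter becomes 2×(its alphabet position, a=1..z=26) + 10.
Reversing it on 42, 46, 40: 42→(42−10)÷2=16=p, 46→(46−10)÷2=18=r, 40→(40−10)÷2=15=o.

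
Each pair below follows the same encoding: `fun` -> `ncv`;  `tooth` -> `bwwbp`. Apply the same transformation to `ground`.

Compare letters: f→n is +8, u→c is +8, n→v is +8 — a constant shift. This is a Caesar cipher with shift 8.
On ground: g+8=o, r+8=z, o+8=w, u+8=c, n+8=v, d+8=l.

ozwcvl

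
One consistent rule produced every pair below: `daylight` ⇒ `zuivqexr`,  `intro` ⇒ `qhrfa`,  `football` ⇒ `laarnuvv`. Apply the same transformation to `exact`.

d(3)→z(25) and a(0)→u(20) fit y≡19x+20 (mod 26); the inverse of 19 mod 26 is 11. Each letter's alphabet position (a=0..z=25) is mapped through 19·x+20 mod 26 — an affine cipher.
For exact: e(4)→19·4+20≡18=s; x(23)→19·23+20≡15=p; a(0)→19·0+20≡20=u; c(2)→19·2+20≡6=g; t(19)→19·19+20≡17=r (all mod 26).

spugr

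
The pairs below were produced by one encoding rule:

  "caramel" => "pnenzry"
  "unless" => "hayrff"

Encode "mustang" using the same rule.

zhfgnat

Compare letters: c→p is +13, a→n is +13, r→e is +13 — a constant shift. This is a Caesar cipher with shift 13.
On mustang: m+13=z, u+13=h, s+13=f, t+13=g, a+13=n, n+13=a, g+13=t.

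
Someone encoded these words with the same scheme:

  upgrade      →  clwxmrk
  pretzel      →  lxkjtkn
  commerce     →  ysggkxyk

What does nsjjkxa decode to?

lottery

u(20)→c(2) and p(15)→l(11) fit y≡19x+12 (mod 26); the inverse of 19 mod 26 is 11. Treating letters as 0–25, the rule is x ↦ 19x + 12 (mod 26).
Undoing it on nsjjkxa: n(13)→11·(13−12)≡11=l; s(18)→11·(18−12)≡14=o; j(9)→11·(9−12)≡19=t; j(9)→11·(9−12)≡19=t; k(10)→11·(10−12)≡4=e; x(23)→11·(23−12)≡17=r; a(0)→11·(0−12)≡24=y (all mod 26).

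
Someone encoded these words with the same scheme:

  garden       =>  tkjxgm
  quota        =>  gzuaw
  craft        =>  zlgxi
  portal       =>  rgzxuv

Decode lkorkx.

relief

The output letters match the input read backwards, each shifted +6: garden reversed is nedrag. Read the word backwards and shift each letter +6.
Undoing it on lkorkx: shift back: l−6=f, k−6=e, o−6=i, r−6=l, k−6=e, x−6=r → feiler; then reverse → relief.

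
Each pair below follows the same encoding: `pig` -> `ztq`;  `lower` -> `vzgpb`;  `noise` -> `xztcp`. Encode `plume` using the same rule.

zvfwp

Vowels shift forward by 11 and consonants shift forward by 10.
Applying it to plume: p(cons)+10=z, l(cons)+10=v, u(vowel)+11=f, m(cons)+10=w, e(vowel)+11=p.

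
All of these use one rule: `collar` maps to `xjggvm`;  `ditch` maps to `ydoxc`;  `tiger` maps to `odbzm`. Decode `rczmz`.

where

Every letter moves 21 places later in the alphabet, wrapping around z→a.
Reversing it on rczmz: r−21=w, c−21=h, z−21=e, m−21=r, z−21=e.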